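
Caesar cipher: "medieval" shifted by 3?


Word: "medieval"
Shift: 3
Each letter → (letter + shift) mod 26:
  'm' (12) + 3 = 15 → 'p'
  'e' (4) + 3 = 7 → 'h'
  'd' (3) + 3 = 6 → 'g'
  'i' (8) + 3 = 11 → 'l'
  'e' (4) + 3 = 7 → 'h'
  'v' (21) + 3 = 24 → 'y'
  'a' (0) + 3 = 3 → 'd'
  'l' (11) + 3 = 14 → 'o'
Result = "phglhydo"


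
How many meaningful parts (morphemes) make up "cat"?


Word: "cat"
Morphemes: cat
Each morpheme carries meaning
= 1 morpheme


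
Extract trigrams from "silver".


Word: "silver" (length 6)
Number of trigrams = 6 - 3 + 1 = 4
  Position 0: "sil"
  Position 1: "ilv"
  Position 2: "lve"
  Position 3: "ver"
Trigrams = "sil", "ilv", "lve", "ver"


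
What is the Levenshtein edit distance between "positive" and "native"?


Word 1: "positive" (length 8)
Word 2: "native" (length 6)
One optimal edit sequence (insert/delete/substitute each cost 1):
  1. delete 'p'  (+1)
  2. delete 'o'  (+1)
  3. substitute 's' -> 'n'  (+1)
  4. substitute 'i' -> 'a'  (+1)
  5. keep 't'
  6. keep 'i'
  7. keep 'v'
  8. keep 'e'
Total edit operations: 4
Edit distance = 4


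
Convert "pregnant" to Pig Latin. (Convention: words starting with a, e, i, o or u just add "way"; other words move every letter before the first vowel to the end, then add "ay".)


Word: "pregnant"
Starts with consonant(s) → move to end, add 'ay'
Consonant cluster: "pr"
Pig Latin = "egnantpray"


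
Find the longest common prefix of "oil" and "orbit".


Word 1: "oil"
Word 2: "orbit"
Comparing from start:
  Pos 0: 'o' == 'o'
  Pos 1: 'i' != 'r' (stop)
LCP = "o" (length 1)


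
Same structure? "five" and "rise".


Pattern of "five": [0, 1, 2, 3]
Pattern of "rise": [0, 1, 2, 3]
Patterns match
Same pattern = Yes


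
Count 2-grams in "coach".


Word: "coach" (length 5)
Number of 2-grams = length - 2 + 1 = 5 - 2 + 1
= 4


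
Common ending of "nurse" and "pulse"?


Word 1: "nurse"
Word 2: "pulse"
Comparing from end:
  Pos -1: 'e' == 'e'
  Pos -2: 's' == 's'
  Pos -3: 'r' != 'l' (stop)
LCS = "se" (length 2)


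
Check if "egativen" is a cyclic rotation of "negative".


Word: "negative", Candidate: "egativen"
Method: check if candidate is substring of word+word
"negativenegative" contains "egativen"? Yes
Is rotation = Yes


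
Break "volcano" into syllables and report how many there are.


Word: "volcano"
Syllable breakdown: vol · ca · no
Counting: 3 parts
= 3 syllables


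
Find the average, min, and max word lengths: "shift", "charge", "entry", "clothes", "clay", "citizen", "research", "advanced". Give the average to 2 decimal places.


Lengths: "shift"=5, "charge"=6, "entry"=5, "clothes"=7, "clay"=4, "citizen"=7, "research"=8, "advanced"=8
Sum = 50, Count = 8
Average = 50/8 = 6.25
= avg=6.25, min=4, max=8


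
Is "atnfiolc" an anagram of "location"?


Word 1: "location" → sorted: acilnoot
Word 2: "atnfiolc" → sorted: acfilnot
Same letters? acilnoot != acfilnot
Anagram = No


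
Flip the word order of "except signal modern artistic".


Original: "except signal modern artistic"
Words (1..n): except | signal | modern | artistic
Reversed (n..1): artistic | modern | signal | except
Result = "artistic modern signal except"


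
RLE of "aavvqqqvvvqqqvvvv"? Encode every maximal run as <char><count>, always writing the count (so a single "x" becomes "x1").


String: "aavvqqqvvvqqqvvvv"
Scanning for consecutive runs:
  'a' x 2
  'v' x 2
  'q' x 3
  'v' x 3
  'q' x 3
  'v' x 4
RLE = "a2v2q3v3q3v4"


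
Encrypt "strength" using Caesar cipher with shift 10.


Word: "strength"
Shift: 10
Each letter → (letter + shift) mod 26:
  's' (18) + 10 = 2 → 'c'
  't' (19) + 10 = 3 → 'd'
  'r' (17) + 10 = 1 → 'b'
  'e' (4) + 10 = 14 → 'o'
  'n' (13) + 10 = 23 → 'x'
  'g' (6) + 10 = 16 → 'q'
  't' (19) + 10 = 3 → 'd'
  'h' (7) + 10 = 17 → 'r'
Result = "cdboxqdr"


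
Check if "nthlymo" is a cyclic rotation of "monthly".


Word: "monthly", Candidate: "nthlymo"
Method: check if candidate is substring of word+word
"monthlymonthly" contains "nthlymo"? Yes
Is rotation = Yes


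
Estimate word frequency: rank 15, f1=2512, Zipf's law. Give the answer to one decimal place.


Zipf's law: f(r) = f(1) / r
f(1) = 2512
f(15) = 2512 / 15
= 167.5 occurrences


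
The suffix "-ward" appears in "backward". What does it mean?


Suffix: -ward
Example: backward (back + -ward)
Meaning = in the direction of


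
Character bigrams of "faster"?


Word: "faster" (length 6)
Number of bigrams = 6 - 2 + 1 = 5
  Position 0: "fa"
  Position 1: "as"
  Position 2: "st"
  Position 3: "te"
  Position 4: "er"
Bigrams = "fa", "as", "st", "te", "er"


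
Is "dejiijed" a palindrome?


Word: "dejiijed"
Reversed: "dejiijed"
Forward == Backward? dejiijed == dejiijed
Palindrome = Yes


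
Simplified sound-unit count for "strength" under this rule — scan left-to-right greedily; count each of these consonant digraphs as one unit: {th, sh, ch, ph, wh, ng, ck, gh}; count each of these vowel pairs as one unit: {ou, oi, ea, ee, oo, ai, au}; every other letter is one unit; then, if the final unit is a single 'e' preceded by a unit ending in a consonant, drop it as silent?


Word: "strength" (8 letters)
Left-to-right scan:
  1. 's' (letter)
  2. 't' (letter)
  3. 'r' (letter)
  4. 'e' (letter)
  5. 'ng' (digraph)
  6. 'th' (digraph)
Units from scan: 6
Sound units = 6 units


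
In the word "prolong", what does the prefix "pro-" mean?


Prefix: pro-
Example: prolong (pro- + long)
Meaning = forward / in favor of


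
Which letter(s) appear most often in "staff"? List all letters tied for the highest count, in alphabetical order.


Word: "staff"
Letter counts:
  'a': 1
  'f': 2
  's': 1
  't': 1
Maximum count = 2
Most frequent = 'f' (2 times each)


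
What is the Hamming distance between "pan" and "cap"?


Comparing character by character (same length = 3):
  Pos 0: 'p' vs 'c' !=
  Pos 1: 'a' vs 'a' =
  Pos 2: 'n' vs 'p' !=
Hamming distance = 2


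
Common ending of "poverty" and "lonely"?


Word 1: "poverty"
Word 2: "lonely"
Comparing from end:
  Pos -1: 'y' == 'y'
  Pos -2: 't' != 'l' (stop)
LCS = "y" (length 1)


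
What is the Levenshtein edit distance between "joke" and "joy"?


Word 1: "joke" (length 4)
Word 2: "joy" (length 3)
One optimal edit sequence (insert/delete/substitute each cost 1):
  1. keep 'j'
  2. keep 'o'
  3. delete 'k'  (+1)
  4. substitute 'e' -> 'y'  (+1)
Total edit operations: 2
Edit distance = 2


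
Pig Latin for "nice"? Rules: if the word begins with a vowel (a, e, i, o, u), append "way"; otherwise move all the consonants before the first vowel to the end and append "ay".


Word: "nice"
Starts with consonant(s) → move to end, add 'ay'
Consonant cluster: "n"
Pig Latin = "icenay"


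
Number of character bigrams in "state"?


Word: "state" (length 5)
Number of 2-grams = length - 2 + 1 = 5 - 2 + 1
= 4


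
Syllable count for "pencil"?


Word: "pencil"
Syllable breakdown: pen | cil
Counting: 2 parts
= 2 syllables


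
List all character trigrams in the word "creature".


Word: "creature" (length 8)
Number of trigrams = 8 - 3 + 1 = 6
  Position 0: "cre"
  Position 1: "rea"
  Position 2: "eat"
  Position 3: "atu"
  Position 4: "tur"
  Position 5: "ure"
Trigrams = "cre", "rea", "eat", "atu", "tur", "ure"


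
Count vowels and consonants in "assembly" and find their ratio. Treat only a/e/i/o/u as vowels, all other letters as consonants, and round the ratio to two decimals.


Word: "assembly"
Vowels (a,e,i,o,u): 2
Consonants: 6
Ratio = 2/6
= 0.33


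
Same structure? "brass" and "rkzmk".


Pattern of "brass": [0, 1, 2, 3, 3]
Pattern of "rkzmk": [0, 1, 2, 3, 1]
Patterns do not match
Same pattern = No


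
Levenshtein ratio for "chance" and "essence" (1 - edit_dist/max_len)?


Word 1: "chance" (length 6)
Word 2: "essence" (length 7)
One optimal edit sequence:
  1. insert 'e'  (+1)
  2. substitute 'c' -> 's'  (+1)
  3. substitute 'h' -> 's'  (+1)
  4. substitute 'a' -> 'e'  (+1)
  5. keep 'n'
  6. keep 'c'
  7. keep 'e'
Edit distance = 4
Max length = max(6, 7) = 7
Similarity = 1 - 4/7
= 0.4286


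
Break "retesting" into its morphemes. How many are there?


Word: "retesting"
Morphemes: re- | test | -ing
Each morpheme carries meaning
= 3 morphemes


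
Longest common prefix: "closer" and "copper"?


Word 1: "closer"
Word 2: "copper"
Comparing from start:
  Pos 0: 'c' == 'c'
  Pos 1: 'l' != 'o' (stop)
LCP = "c" (length 1)


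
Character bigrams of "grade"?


Word: "grade" (length 5)
Number of bigrams = 5 - 2 + 1 = 4
  Position 0: "gr"
  Position 1: "ra"
  Position 2: "ad"
  Position 3: "de"
Bigrams = "gr", "ra", "ad", "de"


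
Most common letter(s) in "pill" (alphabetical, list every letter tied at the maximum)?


Word: "pill"
Letter counts:
  'i': 1
  'l': 2
  'p': 1
Maximum count = 2
Most frequent = 'l' (2 times each)


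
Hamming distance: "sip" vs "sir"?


Comparing character by character (same length = 3):
  Pos 0: 's' vs 's' =
  Pos 1: 'i' vs 'i' =
  Pos 2: 'p' vs 'r' !=
Hamming distance = 1


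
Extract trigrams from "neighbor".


Word: "neighbor" (length 8)
Number of trigrams = 8 - 3 + 1 = 6
  Position 0: "nei"
  Position 1: "eig"
  Position 2: "igh"
  Position 3: "ghb"
  Position 4: "hbo"
  Position 5: "bor"
Trigrams = "nei", "eig", "igh", "ghb", "hbo", "bor"


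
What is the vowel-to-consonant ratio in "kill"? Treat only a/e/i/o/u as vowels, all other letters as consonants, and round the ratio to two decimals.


Word: "kill"
Vowels (a,e,i,o,u): 1
Consonants: 3
Ratio = 1/3
= 0.33


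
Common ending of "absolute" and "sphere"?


Word 1: "absolute"
Word 2: "sphere"
Comparing from end:
  Pos -1: 'e' == 'e'
  Pos -2: 't' != 'r' (stop)
LCS = "e" (length 1)


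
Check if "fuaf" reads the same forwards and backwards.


Word: "fuaf"
Reversed: "fauf"
Forward == Backward? fuaf != fauf
Palindrome = No


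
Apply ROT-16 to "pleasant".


Word: "pleasant"
Shift: 16
Each letter → (letter + shift) mod 26:
  'p' (15) + 16 = 5 → 'f'
  'l' (11) + 16 = 1 → 'b'
  'e' (4) + 16 = 20 → 'u'
  'a' (0) + 16 = 16 → 'q'
  's' (18) + 16 = 8 → 'i'
  'a' (0) + 16 = 16 → 'q'
  'n' (13) + 16 = 3 → 'd'
  't' (19) + 16 = 9 → 'j'
Result = "fbuqiqdj"


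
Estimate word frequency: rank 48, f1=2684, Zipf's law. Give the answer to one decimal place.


Zipf's law: f(r) = f(1) / r
f(1) = 2684
f(48) = 2684 / 48
= 55.9 occurrences


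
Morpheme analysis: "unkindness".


Word: "unkindness"
Morphemes: un- / kind / -ness
Each morpheme carries meaning
= 3 morphemes


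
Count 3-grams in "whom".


Word: "whom" (length 4)
Number of 3-grams = length - 3 + 1 = 4 - 3 + 1
= 2


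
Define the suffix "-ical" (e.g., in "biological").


Suffix: -ical
Example: biological (biology + -ical, with a spelling change)
Meaning = relating to


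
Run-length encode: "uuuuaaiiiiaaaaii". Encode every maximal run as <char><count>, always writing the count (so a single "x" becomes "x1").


String: "uuuuaaiiiiaaaaii"
Scanning for consecutive runs:
  'u' x 4
  'a' x 2
  'i' x 4
  'a' x 4
  'i' x 2
RLE = "u4a2i4a4i2"


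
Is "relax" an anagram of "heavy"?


Word 1: "heavy" → sorted: aehvy
Word 2: "relax" → sorted: aelrx
Same letters? aehvy != aelrx
Anagram = No


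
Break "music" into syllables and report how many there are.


Word: "music"
Syllable breakdown: mu / sic
Counting: 2 parts
= 2 syllables


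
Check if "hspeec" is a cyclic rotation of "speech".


Word: "speech", Candidate: "hspeec"
Method: check if candidate is substring of word+word
"speechspeech" contains "hspeec"? Yes
Is rotation = Yes


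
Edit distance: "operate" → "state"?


Word 1: "operate" (length 7)
Word 2: "state" (length 5)
One optimal edit sequence (insert/delete/substitute each cost 1):
  1. delete 'o'  (+1)
  2. delete 'p'  (+1)
  3. substitute 'e' -> 's'  (+1)
  4. substitute 'r' -> 't'  (+1)
  5. keep 'a'
  6. keep 't'
  7. keep 'e'
Total edit operations: 4
Edit distance = 4


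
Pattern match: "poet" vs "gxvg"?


Pattern of "poet": [0, 1, 2, 3]
Pattern of "gxvg": [0, 1, 2, 0]
Patterns do not match
Same pattern = No


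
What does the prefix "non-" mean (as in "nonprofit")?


Prefix: non-
Example: nonprofit (non- + profit)
Meaning = not


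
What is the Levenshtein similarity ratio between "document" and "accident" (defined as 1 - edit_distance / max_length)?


Word 1: "document" (length 8)
Word 2: "accident" (length 8)
One optimal edit sequence:
  1. substitute 'd' -> 'a'  (+1)
  2. substitute 'o' -> 'c'  (+1)
  3. keep 'c'
  4. substitute 'u' -> 'i'  (+1)
  5. substitute 'm' -> 'd'  (+1)
  6. keep 'e'
  7. keep 'n'
  8. keep 't'
Edit distance = 4
Max length = max(8, 8) = 8
Similarity = 1 - 4/8
= 0.5000


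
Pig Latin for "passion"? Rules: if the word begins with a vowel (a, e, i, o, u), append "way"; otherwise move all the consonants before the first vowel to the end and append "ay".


Word: "passion"
Starts with consonant(s) → move to end, add 'ay'
Consonant cluster: "p"
Pig Latin = "assionpay"


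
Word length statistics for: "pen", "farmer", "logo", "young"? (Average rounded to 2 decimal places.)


Lengths: "pen"=3, "farmer"=6, "logo"=4, "young"=5
Sum = 18, Count = 4
Average = 18/4 = 4.50
= avg=4.50, min=3, max=6


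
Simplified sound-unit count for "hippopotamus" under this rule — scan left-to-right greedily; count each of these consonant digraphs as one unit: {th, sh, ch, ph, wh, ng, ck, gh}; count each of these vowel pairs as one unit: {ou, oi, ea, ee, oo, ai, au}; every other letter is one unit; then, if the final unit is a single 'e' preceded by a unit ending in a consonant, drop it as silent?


Word: "hippopotamus" (12 letters)
Left-to-right scan:
  (1) 'h' (letter)
  (2) 'i' (letter)
  (3) 'p' (letter)
  (4) 'p' (letter)
  (5) 'o' (letter)
  (6) 'p' (letter)
  (7) 'o' (letter)
  (8) 't' (letter)
  (9) 'a' (letter)
  (10) 'm' (letter)
  (11) 'u' (letter)
  (12) 's' (letter)
Units from scan: 12
Sound units = 12 units


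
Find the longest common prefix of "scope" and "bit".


Word 1: "scope"
Word 2: "bit"
Comparing from start:
  Pos 0: 's' != 'b' (stop)
LCP = "" (length 0)


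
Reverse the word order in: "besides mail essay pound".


Original: "besides mail essay pound"
Words (1..n): besides | mail | essay | pound
Reversed (n..1): pound | essay | mail | besides
Result = "pound essay mail besides"


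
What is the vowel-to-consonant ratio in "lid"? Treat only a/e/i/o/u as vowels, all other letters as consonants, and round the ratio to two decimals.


Word: "lid"
Vowels (a,e,i,o,u): 1
Consonants: 2
Ratio = 1/2
= 0.50


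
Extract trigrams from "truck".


Word: "truck" (length 5)
Number of trigrams = 5 - 3 + 1 = 3
  Position 0: "tru"
  Position 1: "ruc"
  Position 2: "uck"
Trigrams = "tru", "ruc", "uck"


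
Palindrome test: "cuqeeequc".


Word: "cuqeeequc"
Reversed: "cuqeeequc"
Forward == Backward? cuqeeequc == cuqeeequc
Palindrome = Yes


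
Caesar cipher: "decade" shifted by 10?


Word: "decade"
Shift: 10
Each letter → (letter + shift) mod 26:
  'd' (3) + 10 = 13 → 'n'
  'e' (4) + 10 = 14 → 'o'
  'c' (2) + 10 = 12 → 'm'
  'a' (0) + 10 = 10 → 'k'
  'd' (3) + 10 = 13 → 'n'
  'e' (4) + 10 = 14 → 'o'
Result = "nomkno"


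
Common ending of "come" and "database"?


Word 1: "come"
Word 2: "database"
Comparing from end:
  Pos -1: 'e' == 'e'
  Pos -2: 'm' != 's' (stop)
LCS = "e" (length 1)


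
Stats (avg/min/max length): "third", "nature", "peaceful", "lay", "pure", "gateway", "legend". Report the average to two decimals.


Lengths: "third"=5, "nature"=6, "peaceful"=8, "lay"=3, "pure"=4, "gateway"=7, "legend"=6
Sum = 39, Count = 7
Average = 39/7 = 5.57
= avg=5.57, min=3, max=8


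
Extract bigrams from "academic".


Word: "academic" (length 8)
Number of bigrams = 8 - 2 + 1 = 7
  Position 0: "ac"
  Position 1: "ca"
  Position 2: "ad"
  Position 3: "de"
  Position 4: "em"
  Position 5: "mi"
  Position 6: "ic"
Bigrams = "ac", "ca", "ad", "de", "em", "mi", "ic"


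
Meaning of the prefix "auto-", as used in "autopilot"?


Prefix: auto-
Example: autopilot (auto- + pilot)
Meaning = self


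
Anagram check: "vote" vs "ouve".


Word 1: "vote" → sorted: eotv
Word 2: "ouve" → sorted: eouv
Same letters? eotv != eouv
Anagram = No


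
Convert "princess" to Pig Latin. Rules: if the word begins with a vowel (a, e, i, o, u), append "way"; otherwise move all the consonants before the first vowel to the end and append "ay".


Word: "princess"
Starts with consonant(s) → move to end, add 'ay'
Consonant cluster: "pr"
Pig Latin = "incesspray"


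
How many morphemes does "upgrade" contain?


Word: "upgrade"
Morphemes: up- + grade
Each morpheme carries meaning
= 2 morphemes


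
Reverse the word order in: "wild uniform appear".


Original: "wild uniform appear"
Words (1..n): wild | uniform | appear
Reversed (n..1): appear | uniform | wild
Result = "appear uniform wild"


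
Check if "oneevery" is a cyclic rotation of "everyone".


Word: "everyone", Candidate: "oneevery"
Method: check if candidate is substring of word+word
"everyoneeveryone" contains "oneevery"? Yes
Is rotation = Yes


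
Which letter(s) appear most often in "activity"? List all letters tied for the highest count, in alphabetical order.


Word: "activity"
Letter counts:
  'a': 1
  'c': 1
  'i': 2
  't': 2
  'v': 1
  'y': 1
Maximum count = 2
Most frequent = 'i', 't' (2 times each)


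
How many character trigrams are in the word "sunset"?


Word: "sunset" (length 6)
Number of 3-grams = length - 3 + 1 = 6 - 3 + 1
= 4


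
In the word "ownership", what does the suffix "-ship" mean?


Suffix: -ship
As in: ownership -> owner + -ship
Meaning = state / position


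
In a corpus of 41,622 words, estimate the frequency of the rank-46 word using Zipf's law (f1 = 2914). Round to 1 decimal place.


Zipf's law: f(r) = f(1) / r
f(1) = 2914
f(46) = 2914 / 46
= 63.3 occurrences


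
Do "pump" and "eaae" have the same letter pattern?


Pattern of "pump": [0, 1, 2, 0]
Pattern of "eaae": [0, 1, 1, 0]
Patterns do not match
Same pattern = No


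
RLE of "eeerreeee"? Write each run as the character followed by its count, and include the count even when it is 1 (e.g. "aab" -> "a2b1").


String: "eeerreeee"
Scanning for consecutive runs:
  'e' x 3
  'r' x 2
  'e' x 4
RLE = "e3r2e4"


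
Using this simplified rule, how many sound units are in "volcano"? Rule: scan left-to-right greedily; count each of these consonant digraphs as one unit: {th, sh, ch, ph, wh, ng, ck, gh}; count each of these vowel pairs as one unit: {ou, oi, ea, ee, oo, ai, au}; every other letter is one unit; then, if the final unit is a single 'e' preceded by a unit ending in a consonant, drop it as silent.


Word: "volcano" (7 letters)
Left-to-right scan:
  [1] 'v' (letter)
  [2] 'o' (letter)
  [3] 'l' (letter)
  [4] 'c' (letter)
  [5] 'a' (letter)
  [6] 'n' (letter)
  [7] 'o' (letter)
Units from scan: 7
Sound units = 7 units


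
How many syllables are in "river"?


Word: "river"
Syllable breakdown: riv · er
Counting: 2 parts
= 2 syllables


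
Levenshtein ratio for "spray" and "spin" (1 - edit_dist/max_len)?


Word 1: "spray" (length 5)
Word 2: "spin" (length 4)
One optimal edit sequence:
  1. keep 's'
  2. keep 'p'
  3. delete 'r'  (+1)
  4. substitute 'a' -> 'i'  (+1)
  5. substitute 'y' -> 'n'  (+1)
Edit distance = 3
Max length = max(5, 4) = 5
Similarity = 1 - 3/5
= 0.4000


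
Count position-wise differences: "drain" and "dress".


Comparing character by character (same length = 5):
  Pos 0: 'd' vs 'd' =
  Pos 1: 'r' vs 'r' =
  Pos 2: 'a' vs 'e' !=
  Pos 3: 'i' vs 's' !=
  Pos 4: 'n' vs 's' !=
Hamming distance = 3


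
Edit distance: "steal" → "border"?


Word 1: "steal" (length 5)
Word 2: "border" (length 6)
One optimal edit sequence (insert/delete/substitute each cost 1):
  1. insert 'b'  (+1)
  2. substitute 's' -> 'o'  (+1)
  3. substitute 't' -> 'r'  (+1)
  4. substitute 'e' -> 'd'  (+1)
  5. substitute 'a' -> 'e'  (+1)
  6. substitute 'l' -> 'r'  (+1)
Total edit operations: 6
Edit distance = 6


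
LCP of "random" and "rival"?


Word 1: "random"
Word 2: "rival"
Comparing from start:
  Pos 0: 'r' == 'r'
  Pos 1: 'a' != 'i' (stop)
LCP = "r" (length 1)


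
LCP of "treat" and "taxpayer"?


Word 1: "treat"
Word 2: "taxpayer"
Comparing from start:
  Pos 0: 't' == 't'
  Pos 1: 'r' != 'a' (stop)
LCP = "t" (length 1)


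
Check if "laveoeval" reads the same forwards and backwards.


Word: "laveoeval"
Reversed: "laveoeval"
Forward == Backward? laveoeval == laveoeval
Palindrome = Yes


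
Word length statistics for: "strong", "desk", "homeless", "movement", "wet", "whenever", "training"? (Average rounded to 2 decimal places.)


Lengths: "strong"=6, "desk"=4, "homeless"=8, "movement"=8, "wet"=3, "whenever"=8, "training"=8
Sum = 45, Count = 7
Average = 45/7 = 6.43
= avg=6.43, min=3, max=8


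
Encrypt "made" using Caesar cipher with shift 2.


Word: "made"
Shift: 2
Each letter → (letter + shift) mod 26:
  'm' (12) + 2 = 14 → 'o'
  'a' (0) + 2 = 2 → 'c'
  'd' (3) + 2 = 5 → 'f'
  'e' (4) + 2 = 6 → 'g'
Result = "ocfg"


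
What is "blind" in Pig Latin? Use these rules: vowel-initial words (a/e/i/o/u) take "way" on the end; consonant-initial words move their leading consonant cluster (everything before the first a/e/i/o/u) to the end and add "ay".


Word: "blind"
Starts with consonant(s) → move to end, add 'ay'
Consonant cluster: "bl"
Pig Latin = "indblay"


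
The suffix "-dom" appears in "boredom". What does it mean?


Suffix: -dom
As in: boredom -> bore + -dom
Meaning = state / realm


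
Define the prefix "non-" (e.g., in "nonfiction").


Prefix: non-
Example: nonfiction = non- + fiction
Meaning = not


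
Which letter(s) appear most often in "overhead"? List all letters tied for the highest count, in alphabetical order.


Word: "overhead"
Letter counts:
  'a': 1
  'd': 1
  'e': 2
  'h': 1
  'o': 1
  'r': 1
  'v': 1
Maximum count = 2
Most frequent = 'e' (2 times each)


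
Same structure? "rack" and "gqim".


Pattern of "rack": [0, 1, 2, 3]
Pattern of "gqim": [0, 1, 2, 3]
Patterns match
Same pattern = Yes


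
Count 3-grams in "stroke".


Word: "stroke" (length 6)
Number of 3-grams = length - 3 + 1 = 6 - 3 + 1
= 4


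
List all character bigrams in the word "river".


Word: "river" (length 5)
Number of bigrams = 5 - 2 + 1 = 4
  Position 0: "ri"
  Position 1: "iv"
  Position 2: "ve"
  Position 3: "er"
Bigrams = "ri", "iv", "ve", "er"


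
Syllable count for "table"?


Word: "table"
Syllable breakdown: ta | ble
Counting: 2 parts
= 2 syllables


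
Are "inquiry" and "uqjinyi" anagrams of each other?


Word 1: "inquiry" → sorted: iinqruy
Word 2: "uqjinyi" → sorted: iijnquy
Same letters? iinqruy != iijnquy
Anagram = No


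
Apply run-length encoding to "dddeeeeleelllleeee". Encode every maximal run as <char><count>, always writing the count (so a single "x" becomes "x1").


String: "dddeeeeleelllleeee"
Scanning for consecutive runs:
  'd' x 3
  'e' x 4
  'l' x 1
  'e' x 2
  'l' x 4
  'e' x 4
RLE = "d3e4l1e2l4e4"


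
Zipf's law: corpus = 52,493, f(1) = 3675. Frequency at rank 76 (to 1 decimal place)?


Zipf's law: f(r) = f(1) / r
f(1) = 3675
f(76) = 3675 / 76
= 48.4 occurrences


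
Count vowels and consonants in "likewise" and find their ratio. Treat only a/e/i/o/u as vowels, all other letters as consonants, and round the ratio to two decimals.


Word: "likewise"
Vowels (a,e,i,o,u): 4
Consonants: 4
Ratio = 4/4
= 1.00


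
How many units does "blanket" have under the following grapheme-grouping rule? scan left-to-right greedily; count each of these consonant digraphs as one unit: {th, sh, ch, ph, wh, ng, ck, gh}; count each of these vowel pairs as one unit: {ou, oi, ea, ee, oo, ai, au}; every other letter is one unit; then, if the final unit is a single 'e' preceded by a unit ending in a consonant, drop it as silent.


Word: "blanket" (7 letters)
Left-to-right scan:
  1. 'b' (letter)
  2. 'l' (letter)
  3. 'a' (letter)
  4. 'n' (letter)
  5. 'k' (letter)
  6. 'e' (letter)
  7. 't' (letter)
Units from scan: 7
Sound units = 7 units


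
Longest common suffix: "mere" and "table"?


Word 1: "mere"
Word 2: "table"
Comparing from end:
  Pos -1: 'e' == 'e'
  Pos -2: 'r' != 'l' (stop)
LCS = "e" (length 1)


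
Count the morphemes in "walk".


Word: "walk"
Morphemes: walk
Each morpheme carries meaning
= 1 morpheme


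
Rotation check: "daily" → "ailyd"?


Word: "daily", Candidate: "ailyd"
Method: check if candidate is substring of word+word
"dailydaily" contains "ailyd"? Yes
Is rotation = Yes


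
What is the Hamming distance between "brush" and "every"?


Comparing character by character (same length = 5):
  Pos 0: 'b' vs 'e' !=
  Pos 1: 'r' vs 'v' !=
  Pos 2: 'u' vs 'e' !=
  Pos 3: 's' vs 'r' !=
  Pos 4: 'h' vs 'y' !=
Hamming distance = 5


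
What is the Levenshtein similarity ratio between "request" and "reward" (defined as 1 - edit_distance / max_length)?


Word 1: "request" (length 7)
Word 2: "reward" (length 6)
One optimal edit sequence:
  1. keep 'r'
  2. keep 'e'
  3. delete 'q'  (+1)
  4. substitute 'u' -> 'w'  (+1)
  5. substitute 'e' -> 'a'  (+1)
  6. substitute 's' -> 'r'  (+1)
  7. substitute 't' -> 'd'  (+1)
Edit distance = 5
Max length = max(7, 6) = 7
Similarity = 1 - 5/7
= 0.2857


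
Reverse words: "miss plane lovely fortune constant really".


Original: "miss plane lovely fortune constant really"
Words (1..n): miss | plane | lovely | fortune | constant | really
Reversed (n..1): really | constant | fortune | lovely | plane | miss
Result = "really constant fortune lovely plane miss"


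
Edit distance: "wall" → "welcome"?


Word 1: "wall" (length 4)
Word 2: "welcome" (length 7)
One optimal edit sequence (insert/delete/substitute each cost 1):
  1. keep 'w'
  2. substitute 'a' -> 'e'  (+1)
  3. keep 'l'
  4. insert 'c'  (+1)
  5. insert 'o'  (+1)
  6. insert 'm'  (+1)
  7. substitute 'l' -> 'e'  (+1)
Total edit operations: 5
Edit distance = 5


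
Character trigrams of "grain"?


Word: "grain" (length 5)
Number of trigrams = 5 - 3 + 1 = 3
  Position 0: "gra"
  Position 1: "rai"
  Position 2: "ain"
Trigrams = "gra", "rai", "ain"


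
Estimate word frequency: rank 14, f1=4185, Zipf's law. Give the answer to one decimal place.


Zipf's law: f(r) = f(1) / r
f(1) = 4185
f(14) = 4185 / 14
= 298.9 occurrences


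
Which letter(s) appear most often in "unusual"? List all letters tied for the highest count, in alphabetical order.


Word: "unusual"
Letter counts:
  'a': 1
  'l': 1
  'n': 1
  's': 1
  'u': 3
Maximum count = 3
Most frequent = 'u' (3 times each)


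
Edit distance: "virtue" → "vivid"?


Word 1: "virtue" (length 6)
Word 2: "vivid" (length 5)
One optimal edit sequence (insert/delete/substitute each cost 1):
  1. keep 'v'
  2. keep 'i'
  3. delete 'r'  (+1)
  4. substitute 't' -> 'v'  (+1)
  5. substitute 'u' -> 'i'  (+1)
  6. substitute 'e' -> 'd'  (+1)
Total edit operations: 4
Edit distance = 4


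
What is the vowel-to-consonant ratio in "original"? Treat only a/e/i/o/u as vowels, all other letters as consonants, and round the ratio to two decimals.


Word: "original"
Vowels (a,e,i,o,u): 4
Consonants: 4
Ratio = 4/4
= 1.00


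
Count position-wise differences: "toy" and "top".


Comparing character by character (same length = 3):
  Pos 0: 't' vs 't' =
  Pos 1: 'o' vs 'o' =
  Pos 2: 'y' vs 'p' !=
Hamming distance = 1


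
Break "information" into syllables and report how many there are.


Word: "information"
Syllable breakdown: in / for / ma / tion
Counting: 4 parts
= 4 syllables


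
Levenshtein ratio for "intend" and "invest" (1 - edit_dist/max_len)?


Word 1: "intend" (length 6)
Word 2: "invest" (length 6)
One optimal edit sequence:
  1. keep 'i'
  2. keep 'n'
  3. substitute 't' -> 'v'  (+1)
  4. keep 'e'
  5. substitute 'n' -> 's'  (+1)
  6. substitute 'd' -> 't'  (+1)
Edit distance = 3
Max length = max(6, 6) = 6
Similarity = 1 - 3/6
= 0.5000


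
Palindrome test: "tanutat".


Word: "tanutat"
Reversed: "tatunat"
Forward == Backward? tanutat != tatunat
Palindrome = No


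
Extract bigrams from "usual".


Word: "usual" (length 5)
Number of bigrams = 5 - 2 + 1 = 4
  Position 0: "us"
  Position 1: "su"
  Position 2: "ua"
  Position 3: "al"
Bigrams = "us", "su", "ua", "al"


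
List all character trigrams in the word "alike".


Word: "alike" (length 5)
Number of trigrams = 5 - 3 + 1 = 3
  Position 0: "ali"
  Position 1: "lik"
  Position 2: "ike"
Trigrams = "ali", "lik", "ike"


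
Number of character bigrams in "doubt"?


Word: "doubt" (length 5)
Number of 2-grams = length - 2 + 1 = 5 - 2 + 1
= 4


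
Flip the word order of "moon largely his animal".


Original: "moon largely his animal"
Words (1..n): moon | largely | his | animal
Reversed (n..1): animal | his | largely | moon
Result = "animal his largely moon"


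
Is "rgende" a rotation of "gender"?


Word: "gender", Candidate: "rgende"
Method: check if candidate is substring of word+word
"gendergender" contains "rgende"? Yes
Is rotation = Yes


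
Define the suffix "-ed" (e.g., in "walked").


Suffix: -ed
Example: walked (walk + -ed)
Meaning = past tense


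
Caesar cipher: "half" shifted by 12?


Word: "half"
Shift: 12
Each letter → (letter + shift) mod 26:
  'h' (7) + 12 = 19 → 't'
  'a' (0) + 12 = 12 → 'm'
  'l' (11) + 12 = 23 → 'x'
  'f' (5) + 12 = 17 → 'r'
Result = "tmxr"


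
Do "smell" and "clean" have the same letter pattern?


Pattern of "smell": [0, 1, 2, 3, 3]
Pattern of "clean": [0, 1, 2, 3, 4]
Patterns do not match
Same pattern = No


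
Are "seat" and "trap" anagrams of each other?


Word 1: "seat" → sorted: aest
Word 2: "trap" → sorted: aprt
Same letters? aest != aprt
Anagram = No


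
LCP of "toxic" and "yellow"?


Word 1: "toxic"
Word 2: "yellow"
Comparing from start:
  Pos 0: 't' != 'y' (stop)
LCP = "" (length 0)


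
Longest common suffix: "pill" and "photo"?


Word 1: "pill"
Word 2: "photo"
Comparing from end:
  Pos -1: 'l' != 'o' (stop)
LCS = "" (length 0)


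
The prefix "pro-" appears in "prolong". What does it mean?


Prefix: pro-
Example: prolong (pro- + long)
Meaning = forward / in favor of


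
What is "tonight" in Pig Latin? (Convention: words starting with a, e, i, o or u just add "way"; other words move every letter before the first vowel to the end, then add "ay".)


Word: "tonight"
Starts with consonant(s) → move to end, add 'ay'
Consonant cluster: "t"
Pig Latin = "onighttay"


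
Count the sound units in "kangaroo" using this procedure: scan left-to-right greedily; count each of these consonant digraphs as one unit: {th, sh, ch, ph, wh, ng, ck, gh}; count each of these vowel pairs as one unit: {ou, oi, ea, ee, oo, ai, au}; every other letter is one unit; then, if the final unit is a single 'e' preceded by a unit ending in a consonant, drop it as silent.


Word: "kangaroo" (8 letters)
Left-to-right scan:
  [1] 'k' (letter)
  [2] 'a' (letter)
  [3] 'ng' (digraph)
  [4] 'a' (letter)
  [5] 'r' (letter)
  [6] 'oo' (vowel-pair)
Units from scan: 6
Sound units = 6 units


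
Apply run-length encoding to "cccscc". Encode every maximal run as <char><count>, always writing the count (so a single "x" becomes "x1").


String: "cccscc"
Scanning for consecutive runs:
  'c' x 3
  's' x 1
  'c' x 2
RLE = "c3s1c2"


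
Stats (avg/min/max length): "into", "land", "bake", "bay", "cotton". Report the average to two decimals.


Lengths: "into"=4, "land"=4, "bake"=4, "bay"=3, "cotton"=6
Sum = 21, Count = 5
Average = 21/5 = 4.20
= avg=4.20, min=3, max=6


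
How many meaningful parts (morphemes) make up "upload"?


Word: "upload"
Morphemes: up- | load
Each morpheme carries meaning
= 2 morphemes


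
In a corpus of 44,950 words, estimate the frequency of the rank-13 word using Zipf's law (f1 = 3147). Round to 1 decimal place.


Zipf's law: f(r) = f(1) / r
f(1) = 3147
f(13) = 3147 / 13
= 242.1 occurrences


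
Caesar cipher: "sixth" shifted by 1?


Word: "sixth"
Shift: 1
Each letter → (letter + shift) mod 26:
  's' (18) + 1 = 19 → 't'
  'i' (8) + 1 = 9 → 'j'
  'x' (23) + 1 = 24 → 'y'
  't' (19) + 1 = 20 → 'u'
  'h' (7) + 1 = 8 → 'i'
Result = "tjyui"


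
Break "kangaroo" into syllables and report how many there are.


Word: "kangaroo"
Syllable breakdown: kan-ga-roo
Counting: 3 parts
= 3 syllables


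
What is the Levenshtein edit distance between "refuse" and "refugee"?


Word 1: "refuse" (length 6)
Word 2: "refugee" (length 7)
One optimal edit sequence (insert/delete/substitute each cost 1):
  1. keep 'r'
  2. keep 'e'
  3. keep 'f'
  4. keep 'u'
  5. insert 'g'  (+1)
  6. substitute 's' -> 'e'  (+1)
  7. keep 'e'
Total edit operations: 2
Edit distance = 2


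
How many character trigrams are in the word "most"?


Word: "most" (length 4)
Number of 3-grams = length - 3 + 1 = 4 - 3 + 1
= 2


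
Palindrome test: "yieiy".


Word: "yieiy"
Reversed: "yieiy"
Forward == Backward? yieiy == yieiy
Palindrome = Yes


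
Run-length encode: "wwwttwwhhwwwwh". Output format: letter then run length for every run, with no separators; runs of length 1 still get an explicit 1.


String: "wwwttwwhhwwwwh"
Scanning for consecutive runs:
  'w' x 3
  't' x 2
  'w' x 2
  'h' x 2
  'w' x 4
  'h' x 1
RLE = "w3t2w2h2w4h1"


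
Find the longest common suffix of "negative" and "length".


Word 1: "negative"
Word 2: "length"
Comparing from end:
  Pos -1: 'e' != 'h' (stop)
LCS = "" (length 0)


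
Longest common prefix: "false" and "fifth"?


Word 1: "false"
Word 2: "fifth"
Comparing from start:
  Pos 0: 'f' == 'f'
  Pos 1: 'a' != 'i' (stop)
LCP = "f" (length 1)


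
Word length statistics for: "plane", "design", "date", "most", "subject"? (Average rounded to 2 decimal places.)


Lengths: "plane"=5, "design"=6, "date"=4, "most"=4, "subject"=7
Sum = 26, Count = 5
Average = 26/5 = 5.20
= avg=5.20, min=4, max=7


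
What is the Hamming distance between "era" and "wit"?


Comparing character by character (same length = 3):
  Pos 0: 'e' vs 'w' !=
  Pos 1: 'r' vs 'i' !=
  Pos 2: 'a' vs 't' !=
Hamming distance = 3


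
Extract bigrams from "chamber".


Word: "chamber" (length 7)
Number of bigrams = 7 - 2 + 1 = 6
  Position 0: "ch"
  Position 1: "ha"
  Position 2: "am"
  Position 3: "mb"
  Position 4: "be"
  Position 5: "er"
Bigrams = "ch", "ha", "am", "mb", "be", "er"


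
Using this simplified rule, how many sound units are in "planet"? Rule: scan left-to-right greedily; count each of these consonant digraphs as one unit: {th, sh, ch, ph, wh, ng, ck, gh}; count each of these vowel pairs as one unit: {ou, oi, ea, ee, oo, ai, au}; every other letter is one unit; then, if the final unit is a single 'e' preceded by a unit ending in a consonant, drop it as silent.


Word: "planet" (6 letters)
Left-to-right scan:
  (1) 'p' (letter)
  (2) 'l' (letter)
  (3) 'a' (letter)
  (4) 'n' (letter)
  (5) 'e' (letter)
  (6) 't' (letter)
Units from scan: 6
Sound units = 6 units


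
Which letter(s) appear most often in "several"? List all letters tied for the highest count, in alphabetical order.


Word: "several"
Letter counts:
  'a': 1
  'e': 2
  'l': 1
  'r': 1
  's': 1
  'v': 1
Maximum count = 2
Most frequent = 'e' (2 times each)


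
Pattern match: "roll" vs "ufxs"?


Pattern of "roll": [0, 1, 2, 2]
Pattern of "ufxs": [0, 1, 2, 3]
Patterns do not match
Same pattern = No


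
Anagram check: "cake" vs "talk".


Word 1: "cake" → sorted: acek
Word 2: "talk" → sorted: aklt
Same letters? acek != aklt
Anagram = No


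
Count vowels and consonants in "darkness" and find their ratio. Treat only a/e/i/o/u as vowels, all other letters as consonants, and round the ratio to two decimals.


Word: "darkness"
Vowels (a,e,i,o,u): 2
Consonants: 6
Ratio = 2/6
= 0.33


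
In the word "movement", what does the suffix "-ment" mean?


Suffix: -ment
Example: movement (move + -ment)
Meaning = result of action


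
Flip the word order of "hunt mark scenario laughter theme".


Original: "hunt mark scenario laughter theme"
Words (1..n): hunt | mark | scenario | laughter | theme
Reversed (n..1): theme | laughter | scenario | mark | hunt
Result = "theme laughter scenario mark hunt"


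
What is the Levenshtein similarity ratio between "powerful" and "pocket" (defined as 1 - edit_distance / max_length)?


Word 1: "powerful" (length 8)
Word 2: "pocket" (length 6)
One optimal edit sequence:
  1. keep 'p'
  2. keep 'o'
  3. delete 'w'  (+1)
  4. delete 'e'  (+1)
  5. substitute 'r' -> 'c'  (+1)
  6. substitute 'f' -> 'k'  (+1)
  7. substitute 'u' -> 'e'  (+1)
  8. substitute 'l' -> 't'  (+1)
Edit distance = 6
Max length = max(8, 6) = 8
Similarity = 1 - 6/8
= 0.2500


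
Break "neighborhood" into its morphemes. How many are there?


Word: "neighborhood"
Morphemes: neighbor | -hood
Each morpheme carries meaning
= 2 morphemes


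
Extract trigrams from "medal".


Word: "medal" (length 5)
Number of trigrams = 5 - 3 + 1 = 3
  Position 0: "med"
  Position 1: "eda"
  Position 2: "dal"
Trigrams = "med", "eda", "dal"


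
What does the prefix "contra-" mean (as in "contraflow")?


Prefix: contra-
As in: contraflow -> contra- + flow
Meaning = against


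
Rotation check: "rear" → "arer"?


Word: "rear", Candidate: "arer"
Method: check if candidate is substring of word+word
"rearrear" contains "arer"? No
Is rotation = No


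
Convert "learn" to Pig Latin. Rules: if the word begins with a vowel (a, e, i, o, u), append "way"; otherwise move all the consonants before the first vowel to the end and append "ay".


Word: "learn"
Starts with consonant(s) → move to end, add 'ay'
Consonant cluster: "l"
Pig Latin = "earnlay"


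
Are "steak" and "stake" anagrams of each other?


Word 1: "steak" → sorted: aekst
Word 2: "stake" → sorted: aekst
Same letters? aekst == aekst
Anagram = Yes


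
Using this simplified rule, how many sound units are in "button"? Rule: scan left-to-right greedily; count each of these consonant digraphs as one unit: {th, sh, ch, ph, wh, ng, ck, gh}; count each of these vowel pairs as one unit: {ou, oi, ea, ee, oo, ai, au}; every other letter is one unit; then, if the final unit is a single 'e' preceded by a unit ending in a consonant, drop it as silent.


Word: "button" (6 letters)
Left-to-right scan:
  1. 'b' (letter)
  2. 'u' (letter)
  3. 't' (letter)
  4. 't' (letter)
  5. 'o' (letter)
  6. 'n' (letter)
Units from scan: 6
Sound units = 6 units


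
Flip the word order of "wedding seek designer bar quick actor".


Original: "wedding seek designer bar quick actor"
Words (1..n): wedding | seek | designer | bar | quick | actor
Reversed (n..1): actor | quick | bar | designer | seek | wedding
Result = "actor quick bar designer seek wedding"


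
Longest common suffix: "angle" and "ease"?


Word 1: "angle"
Word 2: "ease"
Comparing from end:
  Pos -1: 'e' == 'e'
  Pos -2: 'l' != 's' (stop)
LCS = "e" (length 1)


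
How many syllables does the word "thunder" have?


Word: "thunder"
Syllable breakdown: thun | der
Counting: 2 parts
= 2 syllables


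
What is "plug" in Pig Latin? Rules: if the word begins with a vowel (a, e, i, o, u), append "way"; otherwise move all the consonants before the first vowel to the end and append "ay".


Word: "plug"
Starts with consonant(s) → move to end, add 'ay'
Consonant cluster: "pl"
Pig Latin = "ugplay"
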